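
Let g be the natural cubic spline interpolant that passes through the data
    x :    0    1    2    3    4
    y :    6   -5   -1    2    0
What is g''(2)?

-6

Let M_i = g''(x_i). Step sizes h_i = 1, 1, 1, 1; slopes of the chords Δ_i = (y_(i+1) - y_i)/h_i = -11, 4, 3, -2.
  1·M_0 + 4·M_1 + 1·M_2 = 6(Δ_1 - Δ_0) = 90
  1·M_1 + 4·M_2 + 1·M_3 = 6(Δ_2 - Δ_1) = -6
  1·M_2 + 4·M_3 + 1·M_4 = 6(Δ_3 - Δ_2) = -30
Natural end conditions: M_0 = M_4 = 0.
Solving: M_0 = 0, M_1 = 24, M_2 = -6, M_3 = -6, M_4 = 0.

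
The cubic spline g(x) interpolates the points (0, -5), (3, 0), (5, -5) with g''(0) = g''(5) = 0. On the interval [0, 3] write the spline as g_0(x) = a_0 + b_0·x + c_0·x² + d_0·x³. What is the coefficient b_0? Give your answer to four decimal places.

With m_i denoting the second derivative at x_i, h_i = 3, 2, and Δ_i = (y_(i+1) − y_i)/h_i = 5/3, -5/2:
  3·m_0 + 10·m_1 + 2·m_2 = 6(Δ_1 - Δ_0) = -25
Natural end conditions: m_0 = m_2 = 0.
Forward elimination and back-substitution give m_0 = 0, m_1 = -5/2, m_2 = 0.
On [0, 3], with g_0(x) = a_0 + b_0·x + c_0·x² + d_0·x³: c_0 = m_0/2 = 0, d_0 = (m_1 - m_0)/(6h_0) = -5/36, b_0 = Δ_0 - h_0(2m_0 + m_1)/6 = 35/12.

2.9167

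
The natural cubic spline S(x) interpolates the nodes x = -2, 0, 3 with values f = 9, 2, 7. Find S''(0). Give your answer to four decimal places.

3.1000

Put σ_i = S'' at the i-th knot. Here h = (2, 3) and Δ = (-7/2, 5/3), so the interior equations h_(i-1)·σ_(i-1) + 2(h_(i-1)+h_i)·σ_i + h_i·σ_(i+1) = 6(Δ_i − Δ_(i-1)) read
  2·σ_0 + 10·σ_1 + 3·σ_2 = 6(Δ_1 - Δ_0) = 31
Natural end conditions: σ_0 = σ_2 = 0.
Solving the tridiagonal system: σ_0 = 0, σ_1 = 31/10, σ_2 = 0.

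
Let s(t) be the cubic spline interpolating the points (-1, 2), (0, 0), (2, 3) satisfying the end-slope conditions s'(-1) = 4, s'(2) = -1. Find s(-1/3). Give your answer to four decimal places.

1.1728

Let σ_i = s''(x_i). Step sizes h_i = 1, 2; slopes of the chords Δ_i = (y_(i+1) - y_i)/h_i = -2, 3/2.
  1·σ_0 + 6·σ_1 + 2·σ_2 = 6(Δ_1 - Δ_0) = 21
Clamped end conditions give two more equations: 2h_0·σ_0 + h_0·σ_1 = 6(Δ_0 - s'(-1)) = -36 and h_1·σ_1 + 2h_1·σ_2 = 6(s'(2) - Δ_1) = -15.
Hence σ_0 = -139/6, σ_1 = 31/3, σ_2 = -107/12.
On [-1, 0], s(t) = 2 + 4·(t + 1) - 139/12·(t + 1)² + 67/12·(t + 1)³.
With (t + 1) = 2/3: s(-1/3) = 95/81.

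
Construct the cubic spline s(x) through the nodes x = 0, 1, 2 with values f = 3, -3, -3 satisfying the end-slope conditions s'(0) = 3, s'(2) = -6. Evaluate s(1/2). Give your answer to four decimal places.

0.8438

With m_i denoting the second derivative at x_i, h_i = 1, 1, and Δ_i = (y_(i+1) − y_i)/h_i = -6, 0:
  1·m_0 + 4·m_1 + 1·m_2 = 6(Δ_1 - Δ_0) = 36
Clamped end conditions give two more equations: 2h_0·m_0 + h_0·m_1 = 6(Δ_0 - s'(0)) = -54 and h_1·m_1 + 2h_1·m_2 = 6(s'(2) - Δ_1) = -36.
Hence m_0 = -81/2, m_1 = 27, m_2 = -63/2.
On [0, 1], s(x) = 3 + 3·x - 81/4·x² + 45/4·x³.
With x = 1/2: s(1/2) = 27/32.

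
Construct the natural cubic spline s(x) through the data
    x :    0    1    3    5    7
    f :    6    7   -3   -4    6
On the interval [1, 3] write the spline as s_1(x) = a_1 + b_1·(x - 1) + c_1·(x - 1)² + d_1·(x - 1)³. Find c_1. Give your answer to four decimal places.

Write M_i for s''(x_i). With h_i = 1, 2, 2, 2 and divided differences Δ_i = 1, -5, -1/2, 5, the continuity of s' gives the tridiagonal system
  1·M_0 + 6·M_1 + 2·M_2 = 6(Δ_1 - Δ_0) = -36
  2·M_1 + 8·M_2 + 2·M_3 = 6(Δ_2 - Δ_1) = 27
  2·M_2 + 8·M_3 + 2·M_4 = 6(Δ_3 - Δ_2) = 33
Natural end conditions: M_0 = M_4 = 0.
Solving: M_0 = 0, M_1 = -15/2, M_2 = 9/2, M_3 = 3, M_4 = 0.
On [1, 3], with s_1(x) = a_1 + b_1·(x - 1) + c_1·(x - 1)² + d_1·(x - 1)³: c_1 = M_1/2 = -15/4, d_1 = (M_2 - M_1)/(6h_1) = 1, b_1 = Δ_1 - h_1(2M_1 + M_2)/6 = -3/2.

-3.7500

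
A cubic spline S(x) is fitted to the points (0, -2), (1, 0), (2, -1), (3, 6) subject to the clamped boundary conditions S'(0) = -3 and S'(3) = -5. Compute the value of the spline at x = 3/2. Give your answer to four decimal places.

With M_i denoting the second derivative at x_i, h_i = 1, 1, 1, and Δ_i = (y_(i+1) − y_i)/h_i = 2, -1, 7:
  1·M_0 + 4·M_1 + 1·M_2 = 6(Δ_1 - Δ_0) = -18
  1·M_1 + 4·M_2 + 1·M_3 = 6(Δ_2 - Δ_1) = 48
Clamped end conditions give two more equations: 2h_0·M_0 + h_0·M_1 = 6(Δ_0 - S'(0)) = 30 and h_2·M_2 + 2h_2·M_3 = 6(S'(3) - Δ_2) = -72.
Hence M_0 = 358/15, M_1 = -266/15, M_2 = 436/15, M_3 = -758/15.
On [1, 2], S(x) = 0 + 1/15·(x - 1) - 133/15·(x - 1)² + 39/5·(x - 1)³.
With (x - 1) = 1/2: S(3/2) = -29/24.

-1.2083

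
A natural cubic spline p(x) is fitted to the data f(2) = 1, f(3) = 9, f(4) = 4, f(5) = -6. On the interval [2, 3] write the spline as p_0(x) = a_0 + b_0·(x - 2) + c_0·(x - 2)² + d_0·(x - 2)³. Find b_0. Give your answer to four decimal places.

11.1333

Let σ_i = p''(x_i). Step sizes h_i = 1, 1, 1; slopes of the chords Δ_i = (y_(i+1) - y_i)/h_i = 8, -5, -10.
  1·σ_0 + 4·σ_1 + 1·σ_2 = 6(Δ_1 - Δ_0) = -78
  1·σ_1 + 4·σ_2 + 1·σ_3 = 6(Δ_2 - Δ_1) = -30
Natural end conditions: σ_0 = σ_3 = 0.
Solving the tridiagonal system: σ_0 = 0, σ_1 = -94/5, σ_2 = -14/5, σ_3 = 0.
On [2, 3], with p_0(x) = a_0 + b_0·(x - 2) + c_0·(x - 2)² + d_0·(x - 2)³: c_0 = σ_0/2 = 0, d_0 = (σ_1 - σ_0)/(6h_0) = -47/15, b_0 = Δ_0 - h_0(2σ_0 + σ_1)/6 = 167/15.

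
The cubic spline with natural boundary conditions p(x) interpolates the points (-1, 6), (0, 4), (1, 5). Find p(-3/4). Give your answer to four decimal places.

5.3242

With σ_i denoting the second derivative at x_i, h_i = 1, 1, and Δ_i = (y_(i+1) − y_i)/h_i = -2, 1:
  1·σ_0 + 4·σ_1 + 1·σ_2 = 6(Δ_1 - Δ_0) = 18
Natural end conditions: σ_0 = σ_2 = 0.
Solving: σ_0 = 0, σ_1 = 9/2, σ_2 = 0.
On [-1, 0], p(x) = 6 - 11/4·(x + 1) + 0·(x + 1)² + 3/4·(x + 1)³.
With (x + 1) = 1/4: p(-3/4) = 1363/256.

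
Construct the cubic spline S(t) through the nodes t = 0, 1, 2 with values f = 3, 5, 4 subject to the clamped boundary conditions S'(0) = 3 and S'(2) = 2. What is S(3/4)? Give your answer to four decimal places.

4.8984

Put m_i = S'' at the i-th knot. Here h = (1, 1) and Δ = (2, -1), so the interior equations h_(i-1)·m_(i-1) + 2(h_(i-1)+h_i)·m_i + h_i·m_(i+1) = 6(Δ_i − Δ_(i-1)) read
  1·m_0 + 4·m_1 + 1·m_2 = 6(Δ_1 - Δ_0) = -18
Clamped end conditions give two more equations: 2h_0·m_0 + h_0·m_1 = 6(Δ_0 - S'(0)) = -6 and h_1·m_1 + 2h_1·m_2 = 6(S'(2) - Δ_1) = 18.
Solving the tridiagonal system: m_0 = 1, m_1 = -8, m_2 = 13.
On [0, 1], S(t) = 3 + 3·t + 1/2·t² - 3/2·t³.
With t = 3/4: S(3/4) = 627/128.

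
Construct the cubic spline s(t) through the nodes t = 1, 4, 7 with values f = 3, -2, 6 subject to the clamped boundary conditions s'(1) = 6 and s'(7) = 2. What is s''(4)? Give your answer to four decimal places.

Put m_i = s'' at the i-th knot. Here h = (3, 3) and Δ = (-5/3, 8/3), so the interior equations h_(i-1)·m_(i-1) + 2(h_(i-1)+h_i)·m_i + h_i·m_(i+1) = 6(Δ_i − Δ_(i-1)) read
  3·m_0 + 12·m_1 + 3·m_2 = 6(Δ_1 - Δ_0) = 26
Clamped end conditions give two more equations: 2h_0·m_0 + h_0·m_1 = 6(Δ_0 - s'(1)) = -46 and h_1·m_1 + 2h_1·m_2 = 6(s'(7) - Δ_1) = -4.
Hence m_0 = -21/2, m_1 = 17/3, m_2 = -7/2.

5.6667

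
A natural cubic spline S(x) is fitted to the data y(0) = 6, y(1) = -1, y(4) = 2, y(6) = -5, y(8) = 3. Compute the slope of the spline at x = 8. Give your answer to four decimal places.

Write M_i for S''(x_i). With h_i = 1, 3, 2, 2 and divided differences Δ_i = -7, 1, -7/2, 4, the continuity of S' gives the tridiagonal system
  1·M_0 + 8·M_1 + 3·M_2 = 6(Δ_1 - Δ_0) = 48
  3·M_1 + 10·M_2 + 2·M_3 = 6(Δ_2 - Δ_1) = -27
  2·M_2 + 8·M_3 + 2·M_4 = 6(Δ_3 - Δ_2) = 45
Natural end conditions: M_0 = M_4 = 0.
Solving the tridiagonal system: M_0 = 0, M_1 = 2283/268, M_2 = -450/67, M_3 = 3915/536, M_4 = 0.
On [6, 8], S'(x) = b_3 + 2c_3·(x - 6) + 3d_3·(x - 6)² with b_3 = Δ_3 - h_3(2M_3 + M_4)/6 = -233/268, c_3 = M_3/2 = 3915/1072, d_3 = (M_4 - M_3)/(6h_3) = -1305/2144. So S'(8) = 3449/536.

6.4347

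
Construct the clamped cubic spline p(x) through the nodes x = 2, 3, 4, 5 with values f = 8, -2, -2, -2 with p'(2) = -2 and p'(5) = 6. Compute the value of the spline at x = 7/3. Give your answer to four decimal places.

5.6346

Put M_i = p'' at the i-th knot. Here h = (1, 1, 1) and Δ = (-10, 0, 0), so the interior equations h_(i-1)·M_(i-1) + 2(h_(i-1)+h_i)·M_i + h_i·M_(i+1) = 6(Δ_i − Δ_(i-1)) read
  1·M_0 + 4·M_1 + 1·M_2 = 6(Δ_1 - Δ_0) = 60
  1·M_1 + 4·M_2 + 1·M_3 = 6(Δ_2 - Δ_1) = 0
Clamped end conditions give two more equations: 2h_0·M_0 + h_0·M_1 = 6(Δ_0 - p'(2)) = -48 and h_2·M_2 + 2h_2·M_3 = 6(p'(5) - Δ_2) = 36.
Solving: M_0 = -568/15, M_1 = 416/15, M_2 = -196/15, M_3 = 368/15.
On [2, 3], p(x) = 8 - 2·(x - 2) - 284/15·(x - 2)² + 164/15·(x - 2)³.
With (x - 2) = 1/3: p(7/3) = 2282/405.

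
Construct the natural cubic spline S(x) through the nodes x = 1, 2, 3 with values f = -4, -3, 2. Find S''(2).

6

With σ_i denoting the second derivative at x_i, h_i = 1, 1, and Δ_i = (y_(i+1) − y_i)/h_i = 1, 5:
  1·σ_0 + 4·σ_1 + 1·σ_2 = 6(Δ_1 - Δ_0) = 24
Natural end conditions: σ_0 = σ_2 = 0.
Solving the tridiagonal system: σ_0 = 0, σ_1 = 6, σ_2 = 0.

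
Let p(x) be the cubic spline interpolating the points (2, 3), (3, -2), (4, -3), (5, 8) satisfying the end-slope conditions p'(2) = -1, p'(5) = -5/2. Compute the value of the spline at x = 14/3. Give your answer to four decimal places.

6.2444

Put M_i = p'' at the i-th knot. Here h = (1, 1, 1) and Δ = (-5, -1, 11), so the interior equations h_(i-1)·M_(i-1) + 2(h_(i-1)+h_i)·M_i + h_i·M_(i+1) = 6(Δ_i − Δ_(i-1)) read
  1·M_0 + 4·M_1 + 1·M_2 = 6(Δ_1 - Δ_0) = 24
  1·M_1 + 4·M_2 + 1·M_3 = 6(Δ_2 - Δ_1) = 72
Clamped end conditions give two more equations: 2h_0·M_0 + h_0·M_1 = 6(Δ_0 - p'(2)) = -24 and h_2·M_2 + 2h_2·M_3 = 6(p'(5) - Δ_2) = -81.
Solving: M_0 = -63/5, M_1 = 6/5, M_2 = 159/5, M_3 = -282/5.
On [4, 5], p(x) = -3 + 49/5·(x - 4) + 159/10·(x - 4)² - 147/10·(x - 4)³.
With (x - 4) = 2/3: p(14/3) = 281/45.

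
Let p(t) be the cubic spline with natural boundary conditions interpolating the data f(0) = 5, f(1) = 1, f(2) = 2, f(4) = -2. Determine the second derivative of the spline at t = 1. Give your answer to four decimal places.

8.6087

Put M_i = p'' at the i-th knot. Here h = (1, 1, 2) and Δ = (-4, 1, -2), so the interior equations h_(i-1)·M_(i-1) + 2(h_(i-1)+h_i)·M_i + h_i·M_(i+1) = 6(Δ_i − Δ_(i-1)) read
  1·M_0 + 4·M_1 + 1·M_2 = 6(Δ_1 - Δ_0) = 30
  1·M_1 + 6·M_2 + 2·M_3 = 6(Δ_2 - Δ_1) = -18
Natural end conditions: M_0 = M_3 = 0.
Solving: M_0 = 0, M_1 = 198/23, M_2 = -102/23, M_3 = 0.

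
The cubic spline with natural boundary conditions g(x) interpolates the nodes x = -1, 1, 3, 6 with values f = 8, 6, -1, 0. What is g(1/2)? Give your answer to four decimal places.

7.0641

Put M_i = g'' at the i-th knot. Here h = (2, 2, 3) and Δ = (-1, -7/2, 1/3), so the interior equations h_(i-1)·M_(i-1) + 2(h_(i-1)+h_i)·M_i + h_i·M_(i+1) = 6(Δ_i − Δ_(i-1)) read
  2·M_0 + 8·M_1 + 2·M_2 = 6(Δ_1 - Δ_0) = -15
  2·M_1 + 10·M_2 + 3·M_3 = 6(Δ_2 - Δ_1) = 23
Natural end conditions: M_0 = M_3 = 0.
Forward elimination and back-substitution give M_0 = 0, M_1 = -49/19, M_2 = 107/38, M_3 = 0.
On [-1, 1], g(x) = 8 - 8/57·(x + 1) + 0·(x + 1)² - 49/228·(x + 1)³.
With (x + 1) = 3/2: g(1/2) = 4295/608.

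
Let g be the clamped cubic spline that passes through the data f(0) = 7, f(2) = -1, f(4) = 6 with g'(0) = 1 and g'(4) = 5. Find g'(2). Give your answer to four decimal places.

Put m_i = g'' at the i-th knot. Here h = (2, 2) and Δ = (-4, 7/2), so the interior equations h_(i-1)·m_(i-1) + 2(h_(i-1)+h_i)·m_i + h_i·m_(i+1) = 6(Δ_i − Δ_(i-1)) read
  2·m_0 + 8·m_1 + 2·m_2 = 6(Δ_1 - Δ_0) = 45
Clamped end conditions give two more equations: 2h_0·m_0 + h_0·m_1 = 6(Δ_0 - g'(0)) = -30 and h_1·m_1 + 2h_1·m_2 = 6(g'(4) - Δ_1) = 9.
Hence m_0 = -97/8, m_1 = 37/4, m_2 = -19/8.
On [2, 4], g'(t) = b_1 + 2c_1·(t - 2) + 3d_1·(t - 2)² with b_1 = Δ_1 - h_1(2m_1 + m_2)/6 = -15/8, c_1 = m_1/2 = 37/8, d_1 = (m_2 - m_1)/(6h_1) = -31/32. So g'(2) = -15/8.

-1.8750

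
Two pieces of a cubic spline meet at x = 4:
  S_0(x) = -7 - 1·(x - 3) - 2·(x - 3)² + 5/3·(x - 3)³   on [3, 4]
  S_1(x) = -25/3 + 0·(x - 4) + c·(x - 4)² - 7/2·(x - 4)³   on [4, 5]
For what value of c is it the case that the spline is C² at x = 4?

3

S_0''(x) = -4 + 10·(x - 3), so S_0''(4) = 6. On the right, S_1''(4) = 2c, so c = 3.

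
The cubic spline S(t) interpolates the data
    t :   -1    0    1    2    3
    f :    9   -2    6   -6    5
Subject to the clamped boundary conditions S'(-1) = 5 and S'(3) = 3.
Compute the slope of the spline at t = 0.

-3

Write M_i for S''(x_i). With h_i = 1, 1, 1, 1 and divided differences Δ_i = -11, 8, -12, 11, the continuity of S' gives the tridiagonal system
  1·M_0 + 4·M_1 + 1·M_2 = 6(Δ_1 - Δ_0) = 114
  1·M_1 + 4·M_2 + 1·M_3 = 6(Δ_2 - Δ_1) = -120
  1·M_2 + 4·M_3 + 1·M_4 = 6(Δ_3 - Δ_2) = 138
Clamped end conditions give two more equations: 2h_0·M_0 + h_0·M_1 = 6(Δ_0 - S'(-1)) = -96 and h_3·M_3 + 2h_3·M_4 = 6(S'(3) - Δ_3) = -48.
Forward elimination and back-substitution give M_0 = -80, M_1 = 64, M_2 = -62, M_3 = 64, M_4 = -56.
On [0, 1], S'(t) = b_1 + 2c_1·t + 3d_1·t² with b_1 = Δ_1 - h_1(2M_1 + M_2)/6 = -3, c_1 = M_1/2 = 32, d_1 = (M_2 - M_1)/(6h_1) = -21. So S'(0) = -3.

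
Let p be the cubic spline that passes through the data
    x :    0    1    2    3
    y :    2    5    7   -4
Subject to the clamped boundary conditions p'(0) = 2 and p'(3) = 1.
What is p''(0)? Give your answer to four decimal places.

-0.6667

Put M_i = p'' at the i-th knot. Here h = (1, 1, 1) and Δ = (3, 2, -11), so the interior equations h_(i-1)·M_(i-1) + 2(h_(i-1)+h_i)·M_i + h_i·M_(i+1) = 6(Δ_i − Δ_(i-1)) read
  1·M_0 + 4·M_1 + 1·M_2 = 6(Δ_1 - Δ_0) = -6
  1·M_1 + 4·M_2 + 1·M_3 = 6(Δ_2 - Δ_1) = -78
Clamped end conditions give two more equations: 2h_0·M_0 + h_0·M_1 = 6(Δ_0 - p'(0)) = 6 and h_2·M_2 + 2h_2·M_3 = 6(p'(3) - Δ_2) = 72.
Solving the tridiagonal system: M_0 = -2/3, M_1 = 22/3, M_2 = -104/3, M_3 = 160/3.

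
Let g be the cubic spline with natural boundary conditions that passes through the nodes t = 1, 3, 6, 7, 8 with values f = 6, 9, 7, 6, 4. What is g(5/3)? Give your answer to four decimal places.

Let M_i = g''(x_i). Step sizes h_i = 2, 3, 1, 1; slopes of the chords Δ_i = (y_(i+1) - y_i)/h_i = 3/2, -2/3, -1, -2.
  2·M_0 + 10·M_1 + 3·M_2 = 6(Δ_1 - Δ_0) = -13
  3·M_1 + 8·M_2 + 1·M_3 = 6(Δ_2 - Δ_1) = -2
  1·M_2 + 4·M_3 + 1·M_4 = 6(Δ_3 - Δ_2) = -6
Natural end conditions: M_0 = M_4 = 0.
Solving the tridiagonal system: M_0 = 0, M_1 = -397/274, M_2 = 68/137, M_3 = -445/274, M_4 = 0.
On [1, 3], g(t) = 6 + 815/411·(t - 1) + 0·(t - 1)² - 397/3288·(t - 1)³.
With (t - 1) = 2/3: g(5/3) = 80855/11097.

7.2862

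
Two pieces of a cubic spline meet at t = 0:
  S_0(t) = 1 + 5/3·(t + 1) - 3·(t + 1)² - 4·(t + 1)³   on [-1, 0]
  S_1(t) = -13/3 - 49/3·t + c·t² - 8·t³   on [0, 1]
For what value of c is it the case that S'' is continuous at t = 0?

-15

S_0''(t) = -6 - 24·(t + 1), so S_0''(0) = -30. On the right, S_1''(0) = 2c, so c = -15.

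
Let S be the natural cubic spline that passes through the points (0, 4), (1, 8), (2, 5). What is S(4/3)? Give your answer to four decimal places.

7.6481

With M_i denoting the second derivative at x_i, h_i = 1, 1, and Δ_i = (y_(i+1) − y_i)/h_i = 4, -3:
  1·M_0 + 4·M_1 + 1·M_2 = 6(Δ_1 - Δ_0) = -42
Natural end conditions: M_0 = M_2 = 0.
Solving: M_0 = 0, M_1 = -21/2, M_2 = 0.
On [1, 2], S(t) = 8 + 1/2·(t - 1) - 21/4·(t - 1)² + 7/4·(t - 1)³.
With (t - 1) = 1/3: S(4/3) = 413/54.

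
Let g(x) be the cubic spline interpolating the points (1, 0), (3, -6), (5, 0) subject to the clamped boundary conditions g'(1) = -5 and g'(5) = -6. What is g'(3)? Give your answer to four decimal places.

2.7500

Put M_i = g'' at the i-th knot. Here h = (2, 2) and Δ = (-3, 3), so the interior equations h_(i-1)·M_(i-1) + 2(h_(i-1)+h_i)·M_i + h_i·M_(i+1) = 6(Δ_i − Δ_(i-1)) read
  2·M_0 + 8·M_1 + 2·M_2 = 6(Δ_1 - Δ_0) = 36
Clamped end conditions give two more equations: 2h_0·M_0 + h_0·M_1 = 6(Δ_0 - g'(1)) = 12 and h_1·M_1 + 2h_1·M_2 = 6(g'(5) - Δ_1) = -54.
Solving the tridiagonal system: M_0 = -7/4, M_1 = 19/2, M_2 = -73/4.
On [3, 5], g'(x) = b_1 + 2c_1·(x - 3) + 3d_1·(x - 3)² with b_1 = Δ_1 - h_1(2M_1 + M_2)/6 = 11/4, c_1 = M_1/2 = 19/4, d_1 = (M_2 - M_1)/(6h_1) = -37/16. So g'(3) = 11/4.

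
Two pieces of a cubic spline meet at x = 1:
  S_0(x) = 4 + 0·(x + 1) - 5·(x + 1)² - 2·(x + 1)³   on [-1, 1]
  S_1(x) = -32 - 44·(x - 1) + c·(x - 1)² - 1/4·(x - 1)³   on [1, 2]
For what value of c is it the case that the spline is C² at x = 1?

-17

S_0''(x) = -10 - 12·(x + 1), so S_0''(1) = -34. On the right, S_1''(1) = 2c, so c = -17.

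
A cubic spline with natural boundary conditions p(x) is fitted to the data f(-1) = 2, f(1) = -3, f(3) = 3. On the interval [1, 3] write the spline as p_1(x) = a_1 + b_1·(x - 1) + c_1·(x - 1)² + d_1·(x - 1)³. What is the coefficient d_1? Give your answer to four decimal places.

Write σ_i for p''(x_i). With h_i = 2, 2 and divided differences Δ_i = -5/2, 3, the continuity of p' gives the tridiagonal system
  2·σ_0 + 8·σ_1 + 2·σ_2 = 6(Δ_1 - Δ_0) = 33
Natural end conditions: σ_0 = σ_2 = 0.
Forward elimination and back-substitution give σ_0 = 0, σ_1 = 33/8, σ_2 = 0.
On [1, 3], with p_1(x) = a_1 + b_1·(x - 1) + c_1·(x - 1)² + d_1·(x - 1)³: c_1 = σ_1/2 = 33/16, d_1 = (σ_2 - σ_1)/(6h_1) = -11/32, b_1 = Δ_1 - h_1(2σ_1 + σ_2)/6 = 1/4.

-0.3438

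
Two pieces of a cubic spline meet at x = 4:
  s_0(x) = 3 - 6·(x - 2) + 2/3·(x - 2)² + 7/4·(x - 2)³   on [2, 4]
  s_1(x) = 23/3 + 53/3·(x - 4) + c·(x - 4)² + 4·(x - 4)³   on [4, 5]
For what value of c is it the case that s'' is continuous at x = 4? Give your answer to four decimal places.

11.1667

s_0''(x) = 4/3 + 21/2·(x - 2), so s_0''(4) = 67/3. On the right, s_1''(4) = 2c, so c = 67/6.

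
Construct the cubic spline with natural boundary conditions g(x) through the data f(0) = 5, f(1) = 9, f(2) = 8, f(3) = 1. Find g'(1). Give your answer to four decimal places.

Write M_i for g''(x_i). With h_i = 1, 1, 1 and divided differences Δ_i = 4, -1, -7, the continuity of g' gives the tridiagonal system
  1·M_0 + 4·M_1 + 1·M_2 = 6(Δ_1 - Δ_0) = -30
  1·M_1 + 4·M_2 + 1·M_3 = 6(Δ_2 - Δ_1) = -36
Natural end conditions: M_0 = M_3 = 0.
Solving the tridiagonal system: M_0 = 0, M_1 = -28/5, M_2 = -38/5, M_3 = 0.
On [1, 2], g'(x) = b_1 + 2c_1·(x - 1) + 3d_1·(x - 1)² with b_1 = Δ_1 - h_1(2M_1 + M_2)/6 = 32/15, c_1 = M_1/2 = -14/5, d_1 = (M_2 - M_1)/(6h_1) = -1/3. So g'(1) = 32/15.

2.1333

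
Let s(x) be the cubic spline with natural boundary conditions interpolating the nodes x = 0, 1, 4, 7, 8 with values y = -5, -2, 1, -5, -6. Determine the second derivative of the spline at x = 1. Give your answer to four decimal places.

With σ_i denoting the second derivative at x_i, h_i = 1, 3, 3, 1, and Δ_i = (y_(i+1) − y_i)/h_i = 3, 1, -2, -1:
  1·σ_0 + 8·σ_1 + 3·σ_2 = 6(Δ_1 - Δ_0) = -12
  3·σ_1 + 12·σ_2 + 3·σ_3 = 6(Δ_2 - Δ_1) = -18
  3·σ_2 + 8·σ_3 + 1·σ_4 = 6(Δ_3 - Δ_2) = 6
Natural end conditions: σ_0 = σ_4 = 0.
Hence σ_0 = 0, σ_1 = -93/104, σ_2 = -21/13, σ_3 = 141/104, σ_4 = 0.

-0.8942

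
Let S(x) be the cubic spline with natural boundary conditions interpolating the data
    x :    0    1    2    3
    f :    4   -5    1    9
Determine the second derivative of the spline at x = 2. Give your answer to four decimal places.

-2.8000

Let σ_i = S''(x_i). Step sizes h_i = 1, 1, 1; slopes of the chords Δ_i = (y_(i+1) - y_i)/h_i = -9, 6, 8.
  1·σ_0 + 4·σ_1 + 1·σ_2 = 6(Δ_1 - Δ_0) = 90
  1·σ_1 + 4·σ_2 + 1·σ_3 = 6(Δ_2 - Δ_1) = 12
Natural end conditions: σ_0 = σ_3 = 0.
Solving the tridiagonal system: σ_0 = 0, σ_1 = 116/5, σ_2 = -14/5, σ_3 = 0.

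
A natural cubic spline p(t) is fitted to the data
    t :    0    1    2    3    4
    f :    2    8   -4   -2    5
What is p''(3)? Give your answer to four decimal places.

Let m_i = p''(x_i). Step sizes h_i = 1, 1, 1, 1; slopes of the chords Δ_i = (y_(i+1) - y_i)/h_i = 6, -12, 2, 7.
  1·m_0 + 4·m_1 + 1·m_2 = 6(Δ_1 - Δ_0) = -108
  1·m_1 + 4·m_2 + 1·m_3 = 6(Δ_2 - Δ_1) = 84
  1·m_2 + 4·m_3 + 1·m_4 = 6(Δ_3 - Δ_2) = 30
Natural end conditions: m_0 = m_4 = 0.
Solving: m_0 = 0, m_1 = -963/28, m_2 = 207/7, m_3 = 3/28, m_4 = 0.

0.1071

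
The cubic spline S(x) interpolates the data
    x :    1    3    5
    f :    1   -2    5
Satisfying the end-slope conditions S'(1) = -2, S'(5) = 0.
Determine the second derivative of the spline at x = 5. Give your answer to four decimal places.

Write m_i for S''(x_i). With h_i = 2, 2 and divided differences Δ_i = -3/2, 7/2, the continuity of S' gives the tridiagonal system
  2·m_0 + 8·m_1 + 2·m_2 = 6(Δ_1 - Δ_0) = 30
Clamped end conditions give two more equations: 2h_0·m_0 + h_0·m_1 = 6(Δ_0 - S'(1)) = 3 and h_1·m_1 + 2h_1·m_2 = 6(S'(5) - Δ_1) = -21.
Solving: m_0 = -5/2, m_1 = 13/2, m_2 = -17/2.

-8.5000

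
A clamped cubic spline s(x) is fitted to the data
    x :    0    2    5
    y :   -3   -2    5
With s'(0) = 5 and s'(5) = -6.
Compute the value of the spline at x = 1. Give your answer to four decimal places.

-1.6375

Let σ_i = s''(x_i). Step sizes h_i = 2, 3; slopes of the chords Δ_i = (y_(i+1) - y_i)/h_i = 1/2, 7/3.
  2·σ_0 + 10·σ_1 + 3·σ_2 = 6(Δ_1 - Δ_0) = 11
Clamped end conditions give two more equations: 2h_0·σ_0 + h_0·σ_1 = 6(Δ_0 - s'(0)) = -27 and h_1·σ_1 + 2h_1·σ_2 = 6(s'(5) - Δ_1) = -50.
Solving the tridiagonal system: σ_0 = -201/20, σ_1 = 33/5, σ_2 = -349/30.
On [0, 2], s(x) = -3 + 5·x - 201/40·x² + 111/80·x³.
With x = 1: s(1) = -131/80.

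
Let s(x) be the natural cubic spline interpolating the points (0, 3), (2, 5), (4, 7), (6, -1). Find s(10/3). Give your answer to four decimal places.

Let M_i = s''(x_i). Step sizes h_i = 2, 2, 2; slopes of the chords Δ_i = (y_(i+1) - y_i)/h_i = 1, 1, -4.
  2·M_0 + 8·M_1 + 2·M_2 = 6(Δ_1 - Δ_0) = 0
  2·M_1 + 8·M_2 + 2·M_3 = 6(Δ_2 - Δ_1) = -30
Natural end conditions: M_0 = M_3 = 0.
Solving the tridiagonal system: M_0 = 0, M_1 = 1, M_2 = -4, M_3 = 0.
On [2, 4], s(x) = 5 + 5/3·(x - 2) + 1/2·(x - 2)² - 5/12·(x - 2)³.
With (x - 2) = 4/3: s(10/3) = 577/81.

7.1235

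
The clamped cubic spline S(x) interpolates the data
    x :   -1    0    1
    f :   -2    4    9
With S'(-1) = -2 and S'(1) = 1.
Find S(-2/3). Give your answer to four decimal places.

-1.3704

Put σ_i = S'' at the i-th knot. Here h = (1, 1) and Δ = (6, 5), so the interior equations h_(i-1)·σ_(i-1) + 2(h_(i-1)+h_i)·σ_i + h_i·σ_(i+1) = 6(Δ_i − Δ_(i-1)) read
  1·σ_0 + 4·σ_1 + 1·σ_2 = 6(Δ_1 - Δ_0) = -6
Clamped end conditions give two more equations: 2h_0·σ_0 + h_0·σ_1 = 6(Δ_0 - S'(-1)) = 48 and h_1·σ_1 + 2h_1·σ_2 = 6(S'(1) - Δ_1) = -24.
Solving: σ_0 = 27, σ_1 = -6, σ_2 = -9.
On [-1, 0], S(x) = -2 - 2·(x + 1) + 27/2·(x + 1)² - 11/2·(x + 1)³.
With (x + 1) = 1/3: S(-2/3) = -37/27.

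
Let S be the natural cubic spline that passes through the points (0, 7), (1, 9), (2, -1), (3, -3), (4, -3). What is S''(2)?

Put M_i = S'' at the i-th knot. Here h = (1, 1, 1, 1) and Δ = (2, -10, -2, 0), so the interior equations h_(i-1)·M_(i-1) + 2(h_(i-1)+h_i)·M_i + h_i·M_(i+1) = 6(Δ_i − Δ_(i-1)) read
  1·M_0 + 4·M_1 + 1·M_2 = 6(Δ_1 - Δ_0) = -72
  1·M_1 + 4·M_2 + 1·M_3 = 6(Δ_2 - Δ_1) = 48
  1·M_2 + 4·M_3 + 1·M_4 = 6(Δ_3 - Δ_2) = 12
Natural end conditions: M_0 = M_4 = 0.
Solving the tridiagonal system: M_0 = 0, M_1 = -45/2, M_2 = 18, M_3 = -3/2, M_4 = 0.

18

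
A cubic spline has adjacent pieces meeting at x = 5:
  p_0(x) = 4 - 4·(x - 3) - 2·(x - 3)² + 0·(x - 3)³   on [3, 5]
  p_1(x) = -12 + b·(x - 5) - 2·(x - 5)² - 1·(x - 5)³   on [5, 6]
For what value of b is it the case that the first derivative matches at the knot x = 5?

p_0'(x) = -4 - 4·(x - 3) + 0·(x - 3)², so p_0'(5) = -12. On the right, p_1'(5) = b, so b = -12.

-12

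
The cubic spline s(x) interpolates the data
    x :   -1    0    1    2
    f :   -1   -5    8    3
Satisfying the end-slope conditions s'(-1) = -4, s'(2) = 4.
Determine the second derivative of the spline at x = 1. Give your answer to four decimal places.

With m_i denoting the second derivative at x_i, h_i = 1, 1, 1, and Δ_i = (y_(i+1) − y_i)/h_i = -4, 13, -5:
  1·m_0 + 4·m_1 + 1·m_2 = 6(Δ_1 - Δ_0) = 102
  1·m_1 + 4·m_2 + 1·m_3 = 6(Δ_2 - Δ_1) = -108
Clamped end conditions give two more equations: 2h_0·m_0 + h_0·m_1 = 6(Δ_0 - s'(-1)) = 0 and h_2·m_2 + 2h_2·m_3 = 6(s'(2) - Δ_2) = 54.
Forward elimination and back-substitution give m_0 = -328/15, m_1 = 656/15, m_2 = -766/15, m_3 = 788/15.

-51.0667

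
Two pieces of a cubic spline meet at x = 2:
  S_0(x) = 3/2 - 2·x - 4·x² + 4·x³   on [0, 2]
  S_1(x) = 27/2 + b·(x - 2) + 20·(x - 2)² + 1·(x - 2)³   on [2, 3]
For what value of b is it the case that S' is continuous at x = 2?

30

S_0'(x) = -2 - 8·x + 12·x², so S_0'(2) = 30. On the right, S_1'(2) = b, so b = 30.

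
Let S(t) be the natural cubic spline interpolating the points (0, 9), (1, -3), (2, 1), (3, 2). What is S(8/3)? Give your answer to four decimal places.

2.2198

With M_i denoting the second derivative at x_i, h_i = 1, 1, 1, and Δ_i = (y_(i+1) − y_i)/h_i = -12, 4, 1:
  1·M_0 + 4·M_1 + 1·M_2 = 6(Δ_1 - Δ_0) = 96
  1·M_1 + 4·M_2 + 1·M_3 = 6(Δ_2 - Δ_1) = -18
Natural end conditions: M_0 = M_3 = 0.
Hence M_0 = 0, M_1 = 134/5, M_2 = -56/5, M_3 = 0.
On [2, 3], S(t) = 1 + 71/15·(t - 2) - 28/5·(t - 2)² + 28/15·(t - 2)³.
With (t - 2) = 2/3: S(8/3) = 899/405.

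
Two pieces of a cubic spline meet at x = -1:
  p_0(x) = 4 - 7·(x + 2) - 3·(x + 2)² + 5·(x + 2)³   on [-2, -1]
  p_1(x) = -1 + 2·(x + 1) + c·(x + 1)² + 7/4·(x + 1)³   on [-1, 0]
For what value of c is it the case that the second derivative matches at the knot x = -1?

12

p_0''(x) = -6 + 30·(x + 2), so p_0''(-1) = 24. On the right, p_1''(-1) = 2c, so c = 12.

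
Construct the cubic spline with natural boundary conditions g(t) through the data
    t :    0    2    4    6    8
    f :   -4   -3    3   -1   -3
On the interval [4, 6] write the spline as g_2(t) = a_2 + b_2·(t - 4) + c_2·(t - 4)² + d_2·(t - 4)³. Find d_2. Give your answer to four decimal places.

0.5871

Put M_i = g'' at the i-th knot. Here h = (2, 2, 2, 2) and Δ = (1/2, 3, -2, -1), so the interior equations h_(i-1)·M_(i-1) + 2(h_(i-1)+h_i)·M_i + h_i·M_(i+1) = 6(Δ_i − Δ_(i-1)) read
  2·M_0 + 8·M_1 + 2·M_2 = 6(Δ_1 - Δ_0) = 15
  2·M_1 + 8·M_2 + 2·M_3 = 6(Δ_2 - Δ_1) = -30
  2·M_2 + 8·M_3 + 2·M_4 = 6(Δ_3 - Δ_2) = 6
Natural end conditions: M_0 = M_4 = 0.
Forward elimination and back-substitution give M_0 = 0, M_1 = 351/112, M_2 = -141/28, M_3 = 225/112, M_4 = 0.
On [4, 6], with g_2(t) = a_2 + b_2·(t - 4) + c_2·(t - 4)² + d_2·(t - 4)³: c_2 = M_2/2 = -141/56, d_2 = (M_3 - M_2)/(6h_2) = 263/448, b_2 = Δ_2 - h_2(2M_2 + M_3)/6 = 11/16.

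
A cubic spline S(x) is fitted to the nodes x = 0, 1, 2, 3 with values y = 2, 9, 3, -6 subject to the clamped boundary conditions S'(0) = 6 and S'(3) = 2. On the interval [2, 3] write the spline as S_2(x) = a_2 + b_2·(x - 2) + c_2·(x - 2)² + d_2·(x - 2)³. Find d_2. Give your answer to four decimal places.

Put M_i = S'' at the i-th knot. Here h = (1, 1, 1) and Δ = (7, -6, -9), so the interior equations h_(i-1)·M_(i-1) + 2(h_(i-1)+h_i)·M_i + h_i·M_(i+1) = 6(Δ_i − Δ_(i-1)) read
  1·M_0 + 4·M_1 + 1·M_2 = 6(Δ_1 - Δ_0) = -78
  1·M_1 + 4·M_2 + 1·M_3 = 6(Δ_2 - Δ_1) = -18
Clamped end conditions give two more equations: 2h_0·M_0 + h_0·M_1 = 6(Δ_0 - S'(0)) = 6 and h_2·M_2 + 2h_2·M_3 = 6(S'(3) - Δ_2) = 66.
Solving: M_0 = 40/3, M_1 = -62/3, M_2 = -26/3, M_3 = 112/3.
On [2, 3], with S_2(x) = a_2 + b_2·(x - 2) + c_2·(x - 2)² + d_2·(x - 2)³: c_2 = M_2/2 = -13/3, d_2 = (M_3 - M_2)/(6h_2) = 23/3, b_2 = Δ_2 - h_2(2M_2 + M_3)/6 = -37/3.

7.6667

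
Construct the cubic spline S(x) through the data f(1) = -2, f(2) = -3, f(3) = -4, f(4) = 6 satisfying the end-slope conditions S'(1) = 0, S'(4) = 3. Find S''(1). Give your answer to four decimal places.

0.4000

Write σ_i for S''(x_i). With h_i = 1, 1, 1 and divided differences Δ_i = -1, -1, 10, the continuity of S' gives the tridiagonal system
  1·σ_0 + 4·σ_1 + 1·σ_2 = 6(Δ_1 - Δ_0) = 0
  1·σ_1 + 4·σ_2 + 1·σ_3 = 6(Δ_2 - Δ_1) = 66
Clamped end conditions give two more equations: 2h_0·σ_0 + h_0·σ_1 = 6(Δ_0 - S'(1)) = -6 and h_2·σ_2 + 2h_2·σ_3 = 6(S'(4) - Δ_2) = -42.
Solving the tridiagonal system: σ_0 = 2/5, σ_1 = -34/5, σ_2 = 134/5, σ_3 = -172/5.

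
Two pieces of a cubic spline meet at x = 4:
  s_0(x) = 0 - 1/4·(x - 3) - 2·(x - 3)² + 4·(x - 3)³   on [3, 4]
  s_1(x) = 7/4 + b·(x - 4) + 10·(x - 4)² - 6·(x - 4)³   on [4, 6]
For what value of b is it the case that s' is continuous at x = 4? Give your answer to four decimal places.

7.7500

s_0'(x) = -1/4 - 4·(x - 3) + 12·(x - 3)², so s_0'(4) = 31/4. On the right, s_1'(4) = b, so b = 31/4.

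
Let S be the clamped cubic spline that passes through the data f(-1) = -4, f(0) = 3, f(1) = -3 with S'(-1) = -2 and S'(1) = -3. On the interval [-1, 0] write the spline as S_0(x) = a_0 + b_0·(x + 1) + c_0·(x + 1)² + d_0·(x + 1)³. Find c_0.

23

With M_i denoting the second derivative at x_i, h_i = 1, 1, and Δ_i = (y_(i+1) − y_i)/h_i = 7, -6:
  1·M_0 + 4·M_1 + 1·M_2 = 6(Δ_1 - Δ_0) = -78
Clamped end conditions give two more equations: 2h_0·M_0 + h_0·M_1 = 6(Δ_0 - S'(-1)) = 54 and h_1·M_1 + 2h_1·M_2 = 6(S'(1) - Δ_1) = 18.
Solving the tridiagonal system: M_0 = 46, M_1 = -38, M_2 = 28.
On [-1, 0], with S_0(x) = a_0 + b_0·(x + 1) + c_0·(x + 1)² + d_0·(x + 1)³: c_0 = M_0/2 = 23, d_0 = (M_1 - M_0)/(6h_0) = -14, b_0 = Δ_0 - h_0(2M_0 + M_1)/6 = -2.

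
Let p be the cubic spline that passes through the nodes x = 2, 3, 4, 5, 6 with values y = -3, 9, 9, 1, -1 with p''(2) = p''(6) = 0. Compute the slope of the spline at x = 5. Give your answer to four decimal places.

-5.9286

Write m_i for p''(x_i). With h_i = 1, 1, 1, 1 and divided differences Δ_i = 12, 0, -8, -2, the continuity of p' gives the tridiagonal system
  1·m_0 + 4·m_1 + 1·m_2 = 6(Δ_1 - Δ_0) = -72
  1·m_1 + 4·m_2 + 1·m_3 = 6(Δ_2 - Δ_1) = -48
  1·m_2 + 4·m_3 + 1·m_4 = 6(Δ_3 - Δ_2) = 36
Natural end conditions: m_0 = m_4 = 0.
Solving the tridiagonal system: m_0 = 0, m_1 = -213/14, m_2 = -78/7, m_3 = 165/14, m_4 = 0.
On [5, 6], p'(x) = b_3 + 2c_3·(x - 5) + 3d_3·(x - 5)² with b_3 = Δ_3 - h_3(2m_3 + m_4)/6 = -83/14, c_3 = m_3/2 = 165/28, d_3 = (m_4 - m_3)/(6h_3) = -55/28. So p'(5) = -83/14.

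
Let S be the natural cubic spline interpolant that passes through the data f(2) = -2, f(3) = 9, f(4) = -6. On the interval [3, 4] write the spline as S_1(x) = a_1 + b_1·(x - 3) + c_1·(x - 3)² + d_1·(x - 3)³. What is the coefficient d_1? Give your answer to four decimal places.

Put M_i = S'' at the i-th knot. Here h = (1, 1) and Δ = (11, -15), so the interior equations h_(i-1)·M_(i-1) + 2(h_(i-1)+h_i)·M_i + h_i·M_(i+1) = 6(Δ_i − Δ_(i-1)) read
  1·M_0 + 4·M_1 + 1·M_2 = 6(Δ_1 - Δ_0) = -156
Natural end conditions: M_0 = M_2 = 0.
Forward elimination and back-substitution give M_0 = 0, M_1 = -39, M_2 = 0.
On [3, 4], with S_1(x) = a_1 + b_1·(x - 3) + c_1·(x - 3)² + d_1·(x - 3)³: c_1 = M_1/2 = -39/2, d_1 = (M_2 - M_1)/(6h_1) = 13/2, b_1 = Δ_1 - h_1(2M_1 + M_2)/6 = -2.

6.5000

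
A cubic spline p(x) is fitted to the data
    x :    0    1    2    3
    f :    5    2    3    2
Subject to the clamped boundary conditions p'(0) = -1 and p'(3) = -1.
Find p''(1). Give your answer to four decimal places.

Put M_i = p'' at the i-th knot. Here h = (1, 1, 1) and Δ = (-3, 1, -1), so the interior equations h_(i-1)·M_(i-1) + 2(h_(i-1)+h_i)·M_i + h_i·M_(i+1) = 6(Δ_i − Δ_(i-1)) read
  1·M_0 + 4·M_1 + 1·M_2 = 6(Δ_1 - Δ_0) = 24
  1·M_1 + 4·M_2 + 1·M_3 = 6(Δ_2 - Δ_1) = -12
Clamped end conditions give two more equations: 2h_0·M_0 + h_0·M_1 = 6(Δ_0 - p'(0)) = -12 and h_2·M_2 + 2h_2·M_3 = 6(p'(3) - Δ_2) = 0.
Solving: M_0 = -56/5, M_1 = 52/5, M_2 = -32/5, M_3 = 16/5.

10.4000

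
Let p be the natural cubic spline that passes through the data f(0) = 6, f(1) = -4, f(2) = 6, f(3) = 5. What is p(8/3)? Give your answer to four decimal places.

Put M_i = p'' at the i-th knot. Here h = (1, 1, 1) and Δ = (-10, 10, -1), so the interior equations h_(i-1)·M_(i-1) + 2(h_(i-1)+h_i)·M_i + h_i·M_(i+1) = 6(Δ_i − Δ_(i-1)) read
  1·M_0 + 4·M_1 + 1·M_2 = 6(Δ_1 - Δ_0) = 120
  1·M_1 + 4·M_2 + 1·M_3 = 6(Δ_2 - Δ_1) = -66
Natural end conditions: M_0 = M_3 = 0.
Forward elimination and back-substitution give M_0 = 0, M_1 = 182/5, M_2 = -128/5, M_3 = 0.
On [2, 3], p(x) = 6 + 113/15·(x - 2) - 64/5·(x - 2)² + 64/15·(x - 2)³.
With (x - 2) = 2/3: p(8/3) = 2672/405.

6.5975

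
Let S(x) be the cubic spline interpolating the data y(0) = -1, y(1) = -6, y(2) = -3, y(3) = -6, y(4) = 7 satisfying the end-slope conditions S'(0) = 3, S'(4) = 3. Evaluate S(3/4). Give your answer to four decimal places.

-4.8069

Put M_i = S'' at the i-th knot. Here h = (1, 1, 1, 1) and Δ = (-5, 3, -3, 13), so the interior equations h_(i-1)·M_(i-1) + 2(h_(i-1)+h_i)·M_i + h_i·M_(i+1) = 6(Δ_i − Δ_(i-1)) read
  1·M_0 + 4·M_1 + 1·M_2 = 6(Δ_1 - Δ_0) = 48
  1·M_1 + 4·M_2 + 1·M_3 = 6(Δ_2 - Δ_1) = -36
  1·M_2 + 4·M_3 + 1·M_4 = 6(Δ_3 - Δ_2) = 96
Clamped end conditions give two more equations: 2h_0·M_0 + h_0·M_1 = 6(Δ_0 - S'(0)) = -48 and h_3·M_3 + 2h_3·M_4 = 6(S'(4) - Δ_3) = -60.
Hence M_0 = -267/7, M_1 = 198/7, M_2 = -27, M_3 = 306/7, M_4 = -363/7.
On [0, 1], S(x) = -1 + 3·x - 267/14·x² + 155/14·x³.
With x = 3/4: S(3/4) = -4307/896.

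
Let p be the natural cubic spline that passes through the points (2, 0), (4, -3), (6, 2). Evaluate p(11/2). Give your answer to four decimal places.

Let M_i = p''(x_i). Step sizes h_i = 2, 2; slopes of the chords Δ_i = (y_(i+1) - y_i)/h_i = -3/2, 5/2.
  2·M_0 + 8·M_1 + 2·M_2 = 6(Δ_1 - Δ_0) = 24
Natural end conditions: M_0 = M_2 = 0.
Solving the tridiagonal system: M_0 = 0, M_1 = 3, M_2 = 0.
On [4, 6], p(x) = -3 + 1/2·(x - 4) + 3/2·(x - 4)² - 1/4·(x - 4)³.
With (x - 4) = 3/2: p(11/2) = 9/32.

0.2813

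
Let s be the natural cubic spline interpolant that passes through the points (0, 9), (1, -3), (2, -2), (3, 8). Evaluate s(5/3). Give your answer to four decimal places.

With m_i denoting the second derivative at x_i, h_i = 1, 1, 1, and Δ_i = (y_(i+1) − y_i)/h_i = -12, 1, 10:
  1·m_0 + 4·m_1 + 1·m_2 = 6(Δ_1 - Δ_0) = 78
  1·m_1 + 4·m_2 + 1·m_3 = 6(Δ_2 - Δ_1) = 54
Natural end conditions: m_0 = m_3 = 0.
Hence m_0 = 0, m_1 = 86/5, m_2 = 46/5, m_3 = 0.
On [1, 2], s(x) = -3 - 94/15·(x - 1) + 43/5·(x - 1)² - 4/3·(x - 1)³.
With (x - 1) = 2/3: s(5/3) = -1519/405.

-3.7506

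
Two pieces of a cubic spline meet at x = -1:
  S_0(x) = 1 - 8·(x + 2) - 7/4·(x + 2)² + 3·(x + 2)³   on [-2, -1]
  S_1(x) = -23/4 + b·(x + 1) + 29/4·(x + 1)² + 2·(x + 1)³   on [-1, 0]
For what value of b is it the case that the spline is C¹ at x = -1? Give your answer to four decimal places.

-2.5000

S_0'(x) = -8 - 7/2·(x + 2) + 9·(x + 2)², so S_0'(-1) = -5/2. On the right, S_1'(-1) = b, so b = -5/2.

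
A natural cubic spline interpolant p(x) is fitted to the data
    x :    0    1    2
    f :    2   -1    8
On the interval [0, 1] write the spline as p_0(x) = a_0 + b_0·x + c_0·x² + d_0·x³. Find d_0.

3

With M_i denoting the second derivative at x_i, h_i = 1, 1, and Δ_i = (y_(i+1) − y_i)/h_i = -3, 9:
  1·M_0 + 4·M_1 + 1·M_2 = 6(Δ_1 - Δ_0) = 72
Natural end conditions: M_0 = M_2 = 0.
Solving the tridiagonal system: M_0 = 0, M_1 = 18, M_2 = 0.
On [0, 1], with p_0(x) = a_0 + b_0·x + c_0·x² + d_0·x³: c_0 = M_0/2 = 0, d_0 = (M_1 - M_0)/(6h_0) = 3, b_0 = Δ_0 - h_0(2M_0 + M_1)/6 = -6.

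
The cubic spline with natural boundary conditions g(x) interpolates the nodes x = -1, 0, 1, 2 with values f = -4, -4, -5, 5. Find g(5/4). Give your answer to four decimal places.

-3.4844

With σ_i denoting the second derivative at x_i, h_i = 1, 1, 1, and Δ_i = (y_(i+1) − y_i)/h_i = 0, -1, 10:
  1·σ_0 + 4·σ_1 + 1·σ_2 = 6(Δ_1 - Δ_0) = -6
  1·σ_1 + 4·σ_2 + 1·σ_3 = 6(Δ_2 - Δ_1) = 66
Natural end conditions: σ_0 = σ_3 = 0.
Solving the tridiagonal system: σ_0 = 0, σ_1 = -6, σ_2 = 18, σ_3 = 0.
On [1, 2], g(x) = -5 + 4·(x - 1) + 9·(x - 1)² - 3·(x - 1)³.
With (x - 1) = 1/4: g(5/4) = -223/64.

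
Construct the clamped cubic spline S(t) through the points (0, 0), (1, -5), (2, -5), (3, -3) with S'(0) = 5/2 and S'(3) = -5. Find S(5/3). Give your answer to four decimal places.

With M_i denoting the second derivative at x_i, h_i = 1, 1, 1, and Δ_i = (y_(i+1) − y_i)/h_i = -5, 0, 2:
  1·M_0 + 4·M_1 + 1·M_2 = 6(Δ_1 - Δ_0) = 30
  1·M_1 + 4·M_2 + 1·M_3 = 6(Δ_2 - Δ_1) = 12
Clamped end conditions give two more equations: 2h_0·M_0 + h_0·M_1 = 6(Δ_0 - S'(0)) = -45 and h_2·M_2 + 2h_2·M_3 = 6(S'(3) - Δ_2) = -42.
Solving the tridiagonal system: M_0 = -146/5, M_1 = 67/5, M_2 = 28/5, M_3 = -119/5.
On [1, 2], S(t) = -5 - 27/5·(t - 1) + 67/10·(t - 1)² - 13/10·(t - 1)³.
With (t - 1) = 2/3: S(5/3) = -811/135.

-6.0074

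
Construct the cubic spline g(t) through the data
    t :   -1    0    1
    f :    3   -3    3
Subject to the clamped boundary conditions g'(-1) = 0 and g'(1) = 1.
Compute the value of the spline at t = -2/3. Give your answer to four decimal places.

1.4630

Write M_i for g''(x_i). With h_i = 1, 1 and divided differences Δ_i = -6, 6, the continuity of g' gives the tridiagonal system
  1·M_0 + 4·M_1 + 1·M_2 = 6(Δ_1 - Δ_0) = 72
Clamped end conditions give two more equations: 2h_0·M_0 + h_0·M_1 = 6(Δ_0 - g'(-1)) = -36 and h_1·M_1 + 2h_1·M_2 = 6(g'(1) - Δ_1) = -30.
Hence M_0 = -71/2, M_1 = 35, M_2 = -65/2.
On [-1, 0], g(t) = 3 + 0·(t + 1) - 71/4·(t + 1)² + 47/4·(t + 1)³.
With (t + 1) = 1/3: g(-2/3) = 79/54.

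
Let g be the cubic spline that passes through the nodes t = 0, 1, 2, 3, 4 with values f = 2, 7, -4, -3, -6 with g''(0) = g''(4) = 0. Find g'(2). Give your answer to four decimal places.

-6.5000

With M_i denoting the second derivative at x_i, h_i = 1, 1, 1, 1, and Δ_i = (y_(i+1) − y_i)/h_i = 5, -11, 1, -3:
  1·M_0 + 4·M_1 + 1·M_2 = 6(Δ_1 - Δ_0) = -96
  1·M_1 + 4·M_2 + 1·M_3 = 6(Δ_2 - Δ_1) = 72
  1·M_2 + 4·M_3 + 1·M_4 = 6(Δ_3 - Δ_2) = -24
Natural end conditions: M_0 = M_4 = 0.
Forward elimination and back-substitution give M_0 = 0, M_1 = -219/7, M_2 = 204/7, M_3 = -93/7, M_4 = 0.
On [2, 3], g'(t) = b_2 + 2c_2·(t - 2) + 3d_2·(t - 2)² with b_2 = Δ_2 - h_2(2M_2 + M_3)/6 = -13/2, c_2 = M_2/2 = 102/7, d_2 = (M_3 - M_2)/(6h_2) = -99/14. So g'(2) = -13/2.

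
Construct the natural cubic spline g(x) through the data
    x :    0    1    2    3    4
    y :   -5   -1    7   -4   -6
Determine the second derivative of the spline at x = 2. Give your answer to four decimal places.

-38.1429

Write m_i for g''(x_i). With h_i = 1, 1, 1, 1 and divided differences Δ_i = 4, 8, -11, -2, the continuity of g' gives the tridiagonal system
  1·m_0 + 4·m_1 + 1·m_2 = 6(Δ_1 - Δ_0) = 24
  1·m_1 + 4·m_2 + 1·m_3 = 6(Δ_2 - Δ_1) = -114
  1·m_2 + 4·m_3 + 1·m_4 = 6(Δ_3 - Δ_2) = 54
Natural end conditions: m_0 = m_4 = 0.
Solving the tridiagonal system: m_0 = 0, m_1 = 435/28, m_2 = -267/7, m_3 = 645/28, m_4 = 0.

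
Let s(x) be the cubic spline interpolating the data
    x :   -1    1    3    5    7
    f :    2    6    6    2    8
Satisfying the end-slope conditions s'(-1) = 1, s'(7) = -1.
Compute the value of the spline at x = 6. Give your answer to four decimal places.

Let m_i = s''(x_i). Step sizes h_i = 2, 2, 2, 2; slopes of the chords Δ_i = (y_(i+1) - y_i)/h_i = 2, 0, -2, 3.
  2·m_0 + 8·m_1 + 2·m_2 = 6(Δ_1 - Δ_0) = -12
  2·m_1 + 8·m_2 + 2·m_3 = 6(Δ_2 - Δ_1) = -12
  2·m_2 + 8·m_3 + 2·m_4 = 6(Δ_3 - Δ_2) = 30
Clamped end conditions give two more equations: 2h_0·m_0 + h_0·m_1 = 6(Δ_0 - s'(-1)) = 6 and h_3·m_3 + 2h_3·m_4 = 6(s'(7) - Δ_3) = -24.
Forward elimination and back-substitution give m_0 = 121/56, m_1 = -37/28, m_2 = -23/8, m_3 = 191/28, m_4 = -527/56.
On [5, 7], s(x) = 2 + 89/56·(x - 5) + 191/56·(x - 5)² - 303/224·(x - 5)³.
With (x - 5) = 1: s(6) = 1265/224.

5.6473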